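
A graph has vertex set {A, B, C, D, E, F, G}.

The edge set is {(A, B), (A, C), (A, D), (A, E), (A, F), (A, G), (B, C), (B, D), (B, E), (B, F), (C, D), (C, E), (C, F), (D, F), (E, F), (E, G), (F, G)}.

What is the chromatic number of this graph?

5

A, B, C, E, F are mutually adjacent (a clique of size 5), so at least 5 colors are needed.
5 colors suffice: color 1 → {F}; color 2 → {A}; color 3 → {B, G}; color 4 → {D, E}; color 5 → {C}. No two adjacent vertices share a color.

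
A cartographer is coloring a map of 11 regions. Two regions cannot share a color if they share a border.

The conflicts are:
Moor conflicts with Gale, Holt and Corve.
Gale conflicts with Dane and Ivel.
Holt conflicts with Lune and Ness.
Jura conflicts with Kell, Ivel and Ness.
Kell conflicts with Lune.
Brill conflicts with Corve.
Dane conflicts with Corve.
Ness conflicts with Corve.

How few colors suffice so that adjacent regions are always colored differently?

The cycle Kell-Jura-Ness-Holt-Lune-Kell has odd length 5, so it cannot be 2-colored; at least 3 colors are needed.
One proper 3-coloring: Moor=2, Gale=1, Holt=1, Jura=1, Kell=2, Brill=2, Lune=3, Dane=2, Ivel=2, Ness=2, Corve=1. Every pair that conflicts lands in different colors.

3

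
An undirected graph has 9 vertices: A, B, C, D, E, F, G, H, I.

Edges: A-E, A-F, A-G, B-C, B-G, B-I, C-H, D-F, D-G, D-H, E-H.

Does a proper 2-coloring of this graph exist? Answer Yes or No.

The cycle D-G-B-C-H-D has odd length 5, so it cannot be 2-colored; at least 3 colors are needed.
So 2 colors are not enough.

No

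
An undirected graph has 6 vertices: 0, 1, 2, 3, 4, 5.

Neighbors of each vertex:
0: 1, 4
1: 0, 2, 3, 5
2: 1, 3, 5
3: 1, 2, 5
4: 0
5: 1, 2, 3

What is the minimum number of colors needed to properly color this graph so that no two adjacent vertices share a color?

1, 2, 3, 5 form a clique, so at least 4 colors are needed.
A valid assignment using 4 colors: 0=b, 1=a, 2=b, 3=d, 4=a, 5=c. No two adjacent vertices share a color.

4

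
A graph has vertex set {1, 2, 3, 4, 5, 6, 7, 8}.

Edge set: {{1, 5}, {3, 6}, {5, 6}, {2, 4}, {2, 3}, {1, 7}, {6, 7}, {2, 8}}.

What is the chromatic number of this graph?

5 and 6 are adjacent, so at least 2 colors are needed.
One proper 2-coloring: 1=a, 2=a, 3=b, 4=b, 5=b, 6=a, 7=b, 8=b. No two adjacent vertices share a color.

2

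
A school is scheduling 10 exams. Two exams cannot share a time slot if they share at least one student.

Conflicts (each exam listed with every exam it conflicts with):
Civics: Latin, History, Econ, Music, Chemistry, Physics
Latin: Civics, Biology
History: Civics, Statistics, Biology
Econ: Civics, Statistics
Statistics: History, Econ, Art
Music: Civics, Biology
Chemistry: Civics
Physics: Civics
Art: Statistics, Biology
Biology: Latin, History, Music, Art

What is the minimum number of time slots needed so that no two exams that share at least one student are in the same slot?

Civics and Physics conflict, so at least 2 time slots are needed.
2 time slots suffice: Civics=1, Latin=2, History=2, Econ=2, Statistics=1, Music=2, Chemistry=2, Physics=2, Art=2, Biology=1. No two conflicting exams share a time slot.

2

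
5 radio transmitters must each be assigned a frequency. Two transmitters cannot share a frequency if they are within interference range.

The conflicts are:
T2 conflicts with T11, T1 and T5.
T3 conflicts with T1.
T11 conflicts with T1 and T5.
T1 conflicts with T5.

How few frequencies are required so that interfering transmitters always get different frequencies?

4

T2, T11, T1, T5 all conflict with each other, so at least 4 frequencies are needed.
4 frequencies suffice: frequency 1 → {T1}; frequency 2 → {T2, T3}; frequency 3 → {T11}; frequency 4 → {T5}. Each listed conflict is separated.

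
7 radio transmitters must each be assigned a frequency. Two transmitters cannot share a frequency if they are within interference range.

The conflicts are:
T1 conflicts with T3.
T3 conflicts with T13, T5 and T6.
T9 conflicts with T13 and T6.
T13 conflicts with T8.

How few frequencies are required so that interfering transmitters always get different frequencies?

2

T13 and T8 conflict, so at least 2 frequencies are needed.
2 frequencies suffice: frequency 1 → {T3, T9, T8}; frequency 2 → {T1, T13, T5, T6}. Each listed conflict is separated.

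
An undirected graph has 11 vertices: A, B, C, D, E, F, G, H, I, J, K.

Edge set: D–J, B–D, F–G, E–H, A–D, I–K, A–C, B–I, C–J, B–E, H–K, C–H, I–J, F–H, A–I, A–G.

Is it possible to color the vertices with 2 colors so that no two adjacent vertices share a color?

The cycle H-E-B-I-K-H has odd length 5, so it cannot be 2-colored; at least 3 colors are needed.
So 2 colors are not enough.

No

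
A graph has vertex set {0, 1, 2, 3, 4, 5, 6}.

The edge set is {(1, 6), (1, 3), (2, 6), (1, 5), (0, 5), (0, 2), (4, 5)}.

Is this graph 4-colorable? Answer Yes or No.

Yes

The chromatic number is 3. The cycle 6-1-5-0-2-6 has odd length 5, so it cannot be 2-colored; at least 3 colors are needed.
3 colors suffice: color red → {1, 2, 4}; color blue → {3, 5, 6}; color green → {0}.
Since 4 ≥ 3, a proper 4-coloring certainly exists.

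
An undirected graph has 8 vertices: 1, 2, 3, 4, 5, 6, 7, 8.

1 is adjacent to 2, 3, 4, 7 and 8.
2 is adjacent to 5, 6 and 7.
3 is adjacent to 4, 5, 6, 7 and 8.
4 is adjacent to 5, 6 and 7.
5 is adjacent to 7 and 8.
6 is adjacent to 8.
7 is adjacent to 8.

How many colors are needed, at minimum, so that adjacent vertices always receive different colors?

4

3, 5, 7, 8 are pairwise adjacent (a clique of size 4), so at least 4 colors are needed.
4 colors suffice: color a → {2, 3}; color b → {6, 7}; color c → {4, 8}; color d → {1, 5}. Each edge has distinct colors on its endpoints.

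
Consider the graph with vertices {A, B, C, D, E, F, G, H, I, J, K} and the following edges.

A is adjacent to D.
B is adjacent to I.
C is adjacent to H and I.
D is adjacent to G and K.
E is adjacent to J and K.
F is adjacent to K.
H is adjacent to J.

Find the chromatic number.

H and J are adjacent, so at least 2 colors are needed.
One proper 2-coloring: A=2, B=2, C=2, D=1, E=1, F=1, G=2, H=1, I=1, J=2, K=2. Every edge joins two different colors.

2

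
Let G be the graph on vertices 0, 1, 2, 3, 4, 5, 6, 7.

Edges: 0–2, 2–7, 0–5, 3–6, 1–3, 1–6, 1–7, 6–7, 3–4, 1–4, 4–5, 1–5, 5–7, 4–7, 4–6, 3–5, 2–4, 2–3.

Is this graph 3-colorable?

1, 3, 4, 6 are mutually adjacent (a clique of size 4), so at least 4 colors are needed.
So 3 colors are not enough.

No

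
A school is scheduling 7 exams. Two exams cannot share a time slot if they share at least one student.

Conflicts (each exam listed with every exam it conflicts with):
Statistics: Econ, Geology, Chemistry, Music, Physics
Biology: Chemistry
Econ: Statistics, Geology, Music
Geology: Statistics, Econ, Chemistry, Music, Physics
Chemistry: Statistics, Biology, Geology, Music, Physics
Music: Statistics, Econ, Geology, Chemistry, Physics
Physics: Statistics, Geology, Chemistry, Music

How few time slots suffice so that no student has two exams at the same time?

Statistics, Geology, Chemistry, Music, Physics all conflict with each other, so at least 5 time slots are needed.
5 time slots suffice: time slot 1 → {Statistics, Biology}; time slot 2 → {Music}; time slot 3 → {Geology}; time slot 4 → {Econ, Chemistry}; time slot 5 → {Physics}. Every pair that conflicts lands in different time slots.

5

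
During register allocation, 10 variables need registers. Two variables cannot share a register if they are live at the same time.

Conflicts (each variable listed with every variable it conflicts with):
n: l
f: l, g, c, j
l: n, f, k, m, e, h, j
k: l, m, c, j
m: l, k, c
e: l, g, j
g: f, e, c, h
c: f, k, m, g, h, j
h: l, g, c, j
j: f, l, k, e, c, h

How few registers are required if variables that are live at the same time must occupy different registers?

k, c, j are mutually in conflict, so at least 3 registers are needed.
A valid assignment using 3 registers: n=2, f=3, l=1, k=3, m=2, e=3, g=2, c=1, h=3, j=2. Each listed conflict is separated.

3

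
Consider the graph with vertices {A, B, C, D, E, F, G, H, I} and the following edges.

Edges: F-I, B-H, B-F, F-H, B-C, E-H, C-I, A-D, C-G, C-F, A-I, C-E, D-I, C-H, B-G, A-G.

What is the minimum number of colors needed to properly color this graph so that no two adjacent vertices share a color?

B, C, F, H form a clique, so at least 4 colors are needed.
One proper 4-coloring: A=1, B=4, C=1, D=3, E=3, F=3, G=2, H=2, I=2. No two adjacent vertices share a color.

4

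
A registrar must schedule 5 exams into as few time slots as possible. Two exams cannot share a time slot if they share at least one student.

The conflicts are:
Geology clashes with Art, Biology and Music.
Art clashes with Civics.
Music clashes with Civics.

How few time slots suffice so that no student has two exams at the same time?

2

Geology and Art conflict, so at least 2 time slots are needed.
2 time slots suffice: time slot 1 → {Geology, Civics}; time slot 2 → {Art, Biology, Music}. Each listed conflict is separated.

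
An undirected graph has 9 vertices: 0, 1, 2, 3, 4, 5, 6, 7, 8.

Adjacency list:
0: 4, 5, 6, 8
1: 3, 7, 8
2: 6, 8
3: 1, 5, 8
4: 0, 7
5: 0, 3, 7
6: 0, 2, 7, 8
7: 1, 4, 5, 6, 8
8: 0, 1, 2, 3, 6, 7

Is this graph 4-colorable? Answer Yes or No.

Yes

The chromatic number is 3. 6, 7, 8 form a triangle, so at least 3 colors are needed.
3 colors suffice: color a → {4, 5, 8}; color b → {0, 2, 3, 7}; color c → {1, 6}.
Since 4 ≥ 3, a proper 4-coloring certainly exists.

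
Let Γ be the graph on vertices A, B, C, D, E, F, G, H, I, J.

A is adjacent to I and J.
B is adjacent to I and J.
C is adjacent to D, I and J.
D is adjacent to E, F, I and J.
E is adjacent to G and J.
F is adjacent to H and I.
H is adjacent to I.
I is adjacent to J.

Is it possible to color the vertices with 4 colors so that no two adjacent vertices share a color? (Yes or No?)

The chromatic number is 4. C, D, I, J are mutually adjacent (a clique of size 4), so at least 4 colors are needed.
4 colors suffice: color 1 → {E, I}; color 2 → {F, G, J}; color 3 → {A, B, D, H}; color 4 → {C}.
That is already a proper 4-coloring.

Yes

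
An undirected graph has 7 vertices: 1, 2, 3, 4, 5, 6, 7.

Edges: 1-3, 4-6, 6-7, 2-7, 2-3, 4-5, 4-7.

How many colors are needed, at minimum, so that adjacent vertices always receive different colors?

4, 6, 7 form a triangle, so at least 3 colors are needed.
One proper 3-coloring: 1=blue, 2=blue, 3=red, 4=blue, 5=red, 6=green, 7=red. Every edge joins two different colors.

3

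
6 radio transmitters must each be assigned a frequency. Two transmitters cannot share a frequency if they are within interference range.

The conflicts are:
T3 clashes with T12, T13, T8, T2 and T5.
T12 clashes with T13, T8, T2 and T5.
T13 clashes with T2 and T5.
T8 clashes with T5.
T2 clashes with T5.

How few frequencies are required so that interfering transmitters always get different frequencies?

5

T3, T12, T13, T2, T5 pairwise conflict, so at least 5 frequencies are needed.
5 frequencies suffice: T3=3, T12=2, T13=5, T8=4, T2=4, T5=1. Every pair that conflicts lands in different frequencies.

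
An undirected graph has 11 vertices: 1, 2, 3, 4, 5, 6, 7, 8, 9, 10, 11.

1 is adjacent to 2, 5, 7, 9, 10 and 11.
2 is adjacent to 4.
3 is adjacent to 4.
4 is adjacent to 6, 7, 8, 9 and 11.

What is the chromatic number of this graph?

2

1 and 2 are adjacent, so at least 2 colors are needed.
2 colors suffice: 1=a, 2=b, 3=b, 4=a, 5=b, 6=b, 7=b, 8=b, 9=b, 10=b, 11=b. Every edge joins two different colors.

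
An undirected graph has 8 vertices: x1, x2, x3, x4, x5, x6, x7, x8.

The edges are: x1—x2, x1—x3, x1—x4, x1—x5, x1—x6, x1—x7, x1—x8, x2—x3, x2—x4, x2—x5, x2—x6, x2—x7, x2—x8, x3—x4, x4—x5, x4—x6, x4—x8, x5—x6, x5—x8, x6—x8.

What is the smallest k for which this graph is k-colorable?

x1, x2, x4, x5, x6, x8 form a clique, so at least 6 colors are needed.
6 colors suffice: x1=2, x2=1, x3=4, x4=3, x5=4, x6=5, x7=3, x8=6. Every edge joins two different colors.

6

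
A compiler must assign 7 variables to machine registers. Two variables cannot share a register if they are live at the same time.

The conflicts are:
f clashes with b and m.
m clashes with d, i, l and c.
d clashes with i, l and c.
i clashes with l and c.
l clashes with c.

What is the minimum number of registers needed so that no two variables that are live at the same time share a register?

m, d, i, l, c are mutually in conflict, so at least 5 registers are needed.
5 registers suffice: f=2, b=1, m=1, d=5, i=3, l=4, c=2. Every pair that conflicts lands in different registers.

5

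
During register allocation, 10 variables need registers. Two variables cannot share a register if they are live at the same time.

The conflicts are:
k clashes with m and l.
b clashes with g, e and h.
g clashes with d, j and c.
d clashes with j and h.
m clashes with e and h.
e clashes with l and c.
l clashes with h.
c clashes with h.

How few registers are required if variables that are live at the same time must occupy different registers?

3

g, d, j all conflict with each other, so at least 3 registers are needed.
3 registers suffice: register 1 → {k, g, e, h}; register 2 → {b, d, m, l, c}; register 3 → {j}. No two conflicting variables share a register.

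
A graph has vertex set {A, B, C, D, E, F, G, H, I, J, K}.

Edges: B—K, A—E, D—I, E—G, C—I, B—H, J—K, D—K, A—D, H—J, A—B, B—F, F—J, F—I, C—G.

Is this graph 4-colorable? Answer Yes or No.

The chromatic number is 3. The cycle F-B-A-D-I-F has odd length 5, so it cannot be 2-colored; at least 3 colors are needed.
A valid assignment using 3 colors: A=2, B=1, C=2, D=3, E=1, F=2, G=3, H=2, I=1, J=1, K=2.
Since 4 ≥ 3, a proper 4-coloring certainly exists.

Yes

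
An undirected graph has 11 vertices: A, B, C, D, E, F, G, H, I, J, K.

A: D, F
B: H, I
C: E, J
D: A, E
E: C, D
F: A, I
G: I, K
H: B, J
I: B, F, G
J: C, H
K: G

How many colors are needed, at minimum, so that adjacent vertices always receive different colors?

The cycle E-D-A-F-I-B-H-J-C-E has odd length 9, so it cannot be 2-colored; at least 3 colors are needed.
3 colors suffice: color red → {A, C, H, I, K}; color blue → {B, E, F, G, J}; color green → {D}. Each edge has distinct colors on its endpoints.

3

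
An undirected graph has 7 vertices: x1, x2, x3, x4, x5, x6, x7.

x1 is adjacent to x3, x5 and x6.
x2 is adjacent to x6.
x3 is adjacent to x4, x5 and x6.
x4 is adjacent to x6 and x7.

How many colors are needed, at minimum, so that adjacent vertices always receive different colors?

x3, x4, x6 are pairwise adjacent, so at least 3 colors are needed.
3 colors suffice: x1=3, x2=1, x3=1, x4=3, x5=2, x6=2, x7=1. Every edge joins two different colors.

3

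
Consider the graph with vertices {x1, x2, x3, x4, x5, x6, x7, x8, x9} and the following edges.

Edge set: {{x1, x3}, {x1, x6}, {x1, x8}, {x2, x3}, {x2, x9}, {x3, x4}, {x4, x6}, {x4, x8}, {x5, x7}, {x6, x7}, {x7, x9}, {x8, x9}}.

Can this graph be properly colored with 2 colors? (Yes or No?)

No

The cycle x8-x1-x3-x2-x9-x8 has odd length 5, so it cannot be 2-colored; at least 3 colors are needed.
So 2 colors are not enough.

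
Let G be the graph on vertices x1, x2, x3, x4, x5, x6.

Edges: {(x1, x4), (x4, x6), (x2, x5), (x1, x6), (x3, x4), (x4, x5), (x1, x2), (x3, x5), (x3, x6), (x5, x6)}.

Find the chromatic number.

4

x3, x4, x5, x6 form a clique, so at least 4 colors are needed.
4 colors suffice: x1=3, x2=1, x3=4, x4=2, x5=3, x6=1. Each edge has distinct colors on its endpoints.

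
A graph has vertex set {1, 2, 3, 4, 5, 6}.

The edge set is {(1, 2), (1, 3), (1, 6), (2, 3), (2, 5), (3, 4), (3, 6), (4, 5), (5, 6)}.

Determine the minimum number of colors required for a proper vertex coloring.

3

1, 2, 3 are pairwise adjacent, so at least 3 colors are needed.
A valid assignment using 3 colors: 1=b, 2=c, 3=a, 4=b, 5=a, 6=c. Each edge has distinct colors on its endpoints.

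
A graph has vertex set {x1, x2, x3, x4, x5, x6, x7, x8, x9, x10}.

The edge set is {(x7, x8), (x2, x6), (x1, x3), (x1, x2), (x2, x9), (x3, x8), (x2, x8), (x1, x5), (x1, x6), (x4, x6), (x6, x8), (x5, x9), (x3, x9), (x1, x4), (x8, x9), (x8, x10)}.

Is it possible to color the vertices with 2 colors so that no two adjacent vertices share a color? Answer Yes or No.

No

x2, x8, x9 form a triangle, so at least 3 colors are needed.
So 2 colors are not enough.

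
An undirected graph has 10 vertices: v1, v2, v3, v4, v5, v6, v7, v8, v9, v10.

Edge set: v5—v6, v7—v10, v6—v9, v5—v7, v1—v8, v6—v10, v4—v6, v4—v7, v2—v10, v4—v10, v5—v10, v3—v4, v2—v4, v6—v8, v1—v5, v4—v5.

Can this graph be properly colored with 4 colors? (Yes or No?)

The chromatic number is 4. v4, v5, v7, v10 form a clique, so at least 4 colors are needed.
A valid assignment using 4 colors: v1=R, v2=G, v3=B, v4=R, v5=Y, v6=G, v7=G, v8=B, v9=R, v10=B.
That is already a proper 4-coloring.

Yes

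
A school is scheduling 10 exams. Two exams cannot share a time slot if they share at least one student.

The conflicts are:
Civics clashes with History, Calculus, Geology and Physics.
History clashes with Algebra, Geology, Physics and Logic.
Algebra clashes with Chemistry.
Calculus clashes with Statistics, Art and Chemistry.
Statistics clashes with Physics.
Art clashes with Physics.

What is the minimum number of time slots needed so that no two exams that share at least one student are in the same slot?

3

Civics, History, Physics all conflict with each other, so at least 3 time slots are needed.
A valid assignment using 3 time slots: Civics=3, History=1, Algebra=2, Calculus=1, Statistics=3, Art=3, Geology=2, Chemistry=3, Physics=2, Logic=2. Every pair that conflicts lands in different time slots.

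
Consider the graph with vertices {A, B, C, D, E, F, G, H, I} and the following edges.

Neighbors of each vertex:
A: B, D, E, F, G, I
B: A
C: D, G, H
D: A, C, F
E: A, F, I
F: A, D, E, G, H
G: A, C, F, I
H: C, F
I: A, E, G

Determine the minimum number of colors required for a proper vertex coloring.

A, F, G are mutually adjacent, so at least 3 colors are needed.
3 colors suffice: color 1 → {A, C}; color 2 → {B, F, I}; color 3 → {D, E, G, H}. No two adjacent vertices share a color.

3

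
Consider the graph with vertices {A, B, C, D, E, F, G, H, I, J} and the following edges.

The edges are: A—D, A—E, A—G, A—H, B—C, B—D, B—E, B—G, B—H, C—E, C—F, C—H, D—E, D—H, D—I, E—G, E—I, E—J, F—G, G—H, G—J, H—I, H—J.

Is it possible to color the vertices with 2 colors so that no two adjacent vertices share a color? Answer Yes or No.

B, D, H are mutually adjacent, so at least 3 colors are needed.
So 2 colors are not enough.

No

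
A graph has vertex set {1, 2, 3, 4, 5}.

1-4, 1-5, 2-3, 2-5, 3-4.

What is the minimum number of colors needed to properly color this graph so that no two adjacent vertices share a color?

3

The cycle 5-2-3-4-1-5 has odd length 5, so it cannot be 2-colored; at least 3 colors are needed.
3 colors suffice: color a → {3, 5}; color b → {1, 2}; color c → {4}. Each edge has distinct colors on its endpoints.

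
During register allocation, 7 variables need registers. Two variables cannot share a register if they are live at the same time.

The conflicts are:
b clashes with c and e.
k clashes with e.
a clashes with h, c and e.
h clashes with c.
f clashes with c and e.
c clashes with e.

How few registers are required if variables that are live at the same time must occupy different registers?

a, h, c pairwise conflict, so at least 3 registers are needed.
3 registers suffice: b=3, k=2, a=3, h=1, f=3, c=2, e=1. Every pair that conflicts lands in different registers.

3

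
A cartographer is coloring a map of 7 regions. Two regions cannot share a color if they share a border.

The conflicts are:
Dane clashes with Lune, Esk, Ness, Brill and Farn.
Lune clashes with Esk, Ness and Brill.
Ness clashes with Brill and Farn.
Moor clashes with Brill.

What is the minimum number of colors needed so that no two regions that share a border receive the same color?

4

Dane, Lune, Ness, Brill all conflict with each other, so at least 4 colors are needed.
One proper 4-coloring: Dane=1, Lune=3, Esk=2, Ness=2, Moor=1, Brill=4, Farn=3. Each listed conflict is separated.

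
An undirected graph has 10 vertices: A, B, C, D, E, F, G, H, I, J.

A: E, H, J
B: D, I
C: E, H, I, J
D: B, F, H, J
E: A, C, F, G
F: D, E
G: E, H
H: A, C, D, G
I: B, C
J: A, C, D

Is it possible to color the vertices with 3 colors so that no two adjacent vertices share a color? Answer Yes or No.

Yes

The chromatic number is 3. The cycle B-I-C-H-D-B has odd length 5, so it cannot be 2-colored; at least 3 colors are needed.
3 colors suffice: color 1 → {A, C, D, G}; color 2 → {B, E, H, J}; color 3 → {F, I}.
That is already a proper 3-coloring.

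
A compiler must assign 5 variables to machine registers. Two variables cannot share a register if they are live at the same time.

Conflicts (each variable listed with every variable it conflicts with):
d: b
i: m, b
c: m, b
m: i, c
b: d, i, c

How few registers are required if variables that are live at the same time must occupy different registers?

2

c and m conflict, so at least 2 registers are needed.
2 registers suffice: d=2, i=2, c=2, m=1, b=1. Each listed conflict is separated.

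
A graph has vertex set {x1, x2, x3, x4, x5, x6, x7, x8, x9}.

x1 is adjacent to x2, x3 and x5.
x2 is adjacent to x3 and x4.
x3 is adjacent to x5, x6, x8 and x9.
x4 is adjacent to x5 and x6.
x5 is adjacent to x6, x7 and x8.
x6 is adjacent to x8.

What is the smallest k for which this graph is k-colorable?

4

x3, x5, x6, x8 are mutually adjacent (a clique of size 4), so at least 4 colors are needed.
4 colors suffice: x1=green, x2=blue, x3=red, x4=red, x5=blue, x6=green, x7=red, x8=yellow, x9=blue. No two adjacent vertices share a color.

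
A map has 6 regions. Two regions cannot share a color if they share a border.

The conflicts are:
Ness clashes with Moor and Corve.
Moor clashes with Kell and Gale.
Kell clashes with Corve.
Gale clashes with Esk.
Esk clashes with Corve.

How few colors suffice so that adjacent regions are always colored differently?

3

The cycle Corve-Kell-Moor-Gale-Esk-Corve has odd length 5, so it cannot be 2-colored; at least 3 colors are needed.
3 colors suffice: color 1 → {Moor, Corve}; color 2 → {Ness, Kell, Esk}; color 3 → {Gale}. No two conflicting regions share a color.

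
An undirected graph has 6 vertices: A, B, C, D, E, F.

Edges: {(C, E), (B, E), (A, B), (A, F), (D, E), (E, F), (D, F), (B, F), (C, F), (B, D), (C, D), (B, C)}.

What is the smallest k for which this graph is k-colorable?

5

B, C, D, E, F are mutually adjacent (a clique of size 5), so at least 5 colors are needed.
5 colors suffice: color 1 → {B}; color 2 → {F}; color 3 → {A, C}; color 4 → {E}; color 5 → {D}. Each edge has distinct colors on its endpoints.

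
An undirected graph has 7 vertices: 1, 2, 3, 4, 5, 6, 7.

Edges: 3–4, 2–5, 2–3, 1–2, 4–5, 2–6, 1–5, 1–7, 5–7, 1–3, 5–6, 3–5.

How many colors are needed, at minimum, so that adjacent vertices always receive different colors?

4

1, 2, 3, 5 are pairwise adjacent (a clique of size 4), so at least 4 colors are needed.
One proper 4-coloring: 1=c, 2=b, 3=d, 4=b, 5=a, 6=c, 7=b. No two adjacent vertices share a color.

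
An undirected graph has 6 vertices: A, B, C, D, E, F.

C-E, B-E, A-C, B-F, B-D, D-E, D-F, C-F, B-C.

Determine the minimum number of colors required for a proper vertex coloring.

3

B, D, E are mutually adjacent, so at least 3 colors are needed.
3 colors suffice: color 1 → {C, D}; color 2 → {A, B}; color 3 → {E, F}. No two adjacent vertices share a color.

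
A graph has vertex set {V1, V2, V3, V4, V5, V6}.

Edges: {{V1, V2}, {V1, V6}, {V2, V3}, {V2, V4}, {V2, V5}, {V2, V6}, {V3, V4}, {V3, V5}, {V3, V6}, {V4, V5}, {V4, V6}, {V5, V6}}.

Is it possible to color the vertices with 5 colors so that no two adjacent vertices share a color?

Yes

The chromatic number is 5. V2, V3, V4, V5, V6 form a clique, so at least 5 colors are needed.
A valid assignment using 5 colors: V1=G, V2=R, V3=Y, V4=G, V5=P, V6=B.
That is already a proper 5-coloring.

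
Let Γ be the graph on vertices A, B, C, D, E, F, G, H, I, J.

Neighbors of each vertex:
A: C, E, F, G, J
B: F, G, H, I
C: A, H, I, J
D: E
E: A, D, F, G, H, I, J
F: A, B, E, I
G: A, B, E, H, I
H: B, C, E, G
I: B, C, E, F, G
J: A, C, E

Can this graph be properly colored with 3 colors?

Yes

The chromatic number is 3. A, E, G are pairwise adjacent, so at least 3 colors are needed.
3 colors suffice: color 1 → {B, C, E}; color 2 → {D, F, G, J}; color 3 → {A, H, I}.
That is already a proper 3-coloring.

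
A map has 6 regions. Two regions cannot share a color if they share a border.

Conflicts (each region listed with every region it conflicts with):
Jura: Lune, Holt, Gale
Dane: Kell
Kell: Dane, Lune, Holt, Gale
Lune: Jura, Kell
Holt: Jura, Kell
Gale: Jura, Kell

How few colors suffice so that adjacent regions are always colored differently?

Kell and Gale conflict, so at least 2 colors are needed.
2 colors suffice: color 1 → {Jura, Kell}; color 2 → {Dane, Lune, Holt, Gale}. Every pair that conflicts lands in different colors.

2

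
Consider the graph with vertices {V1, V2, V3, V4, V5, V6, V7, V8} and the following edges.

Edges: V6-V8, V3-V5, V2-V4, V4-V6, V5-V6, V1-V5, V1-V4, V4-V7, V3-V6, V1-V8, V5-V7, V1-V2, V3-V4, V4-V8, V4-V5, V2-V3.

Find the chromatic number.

V3, V4, V5, V6 are pairwise adjacent (a clique of size 4), so at least 4 colors are needed.
A valid assignment using 4 colors: V1=3, V2=2, V3=4, V4=1, V5=2, V6=3, V7=3, V8=2. Each edge has distinct colors on its endpoints.

4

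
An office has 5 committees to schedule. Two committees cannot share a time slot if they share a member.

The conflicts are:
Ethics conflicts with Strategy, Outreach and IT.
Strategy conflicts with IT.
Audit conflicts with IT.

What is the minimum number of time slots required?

Ethics, Strategy, IT all conflict with each other, so at least 3 time slots are needed.
3 time slots suffice: time slot 1 → {Outreach, IT}; time slot 2 → {Ethics, Audit}; time slot 3 → {Strategy}. Each listed conflict is separated.

3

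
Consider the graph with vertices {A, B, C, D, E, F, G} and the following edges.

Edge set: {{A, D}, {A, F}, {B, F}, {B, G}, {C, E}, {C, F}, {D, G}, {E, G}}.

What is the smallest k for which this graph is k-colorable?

3

The cycle F-C-E-G-B-F has odd length 5, so it cannot be 2-colored; at least 3 colors are needed.
A valid assignment using 3 colors: A=3, B=2, C=3, D=2, E=2, F=1, G=1. No two adjacent vertices share a color.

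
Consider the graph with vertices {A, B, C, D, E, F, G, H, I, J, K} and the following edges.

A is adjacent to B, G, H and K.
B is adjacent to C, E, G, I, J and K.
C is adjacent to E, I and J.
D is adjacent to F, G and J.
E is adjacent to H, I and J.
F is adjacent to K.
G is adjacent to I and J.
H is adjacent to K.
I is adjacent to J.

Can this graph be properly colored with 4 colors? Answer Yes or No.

No

B, C, E, I, J form a clique, so at least 5 colors are needed.
So 4 colors are not enough.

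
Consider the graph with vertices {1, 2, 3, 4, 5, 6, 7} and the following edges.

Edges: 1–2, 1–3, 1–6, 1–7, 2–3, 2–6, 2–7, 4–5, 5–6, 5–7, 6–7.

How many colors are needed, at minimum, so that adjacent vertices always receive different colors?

1, 2, 6, 7 are pairwise adjacent (a clique of size 4), so at least 4 colors are needed.
4 colors suffice: color a → {3, 4, 6}; color b → {2, 5}; color c → {7}; color d → {1}. Each edge has distinct colors on its endpoints.

4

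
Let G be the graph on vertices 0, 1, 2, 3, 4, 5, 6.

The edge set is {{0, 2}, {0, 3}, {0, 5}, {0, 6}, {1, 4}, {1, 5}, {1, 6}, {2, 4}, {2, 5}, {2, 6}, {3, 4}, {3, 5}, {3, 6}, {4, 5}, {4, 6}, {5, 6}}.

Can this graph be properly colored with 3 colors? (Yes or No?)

No

1, 4, 5, 6 are pairwise adjacent (a clique of size 4), so at least 4 colors are needed.
So 3 colors are not enough.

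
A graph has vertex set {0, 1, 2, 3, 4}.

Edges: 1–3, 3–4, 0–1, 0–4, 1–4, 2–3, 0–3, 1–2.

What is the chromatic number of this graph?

0, 1, 3, 4 are pairwise adjacent (a clique of size 4), so at least 4 colors are needed.
4 colors suffice: color red → {1}; color blue → {3}; color green → {0, 2}; color yellow → {4}. No two adjacent vertices share a color.

4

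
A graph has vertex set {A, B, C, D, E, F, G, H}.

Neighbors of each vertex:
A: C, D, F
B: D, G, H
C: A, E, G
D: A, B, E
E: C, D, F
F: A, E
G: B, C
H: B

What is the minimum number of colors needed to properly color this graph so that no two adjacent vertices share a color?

The cycle B-D-E-C-G-B has odd length 5, so it cannot be 2-colored; at least 3 colors are needed.
A valid assignment using 3 colors: A=1, B=1, C=2, D=2, E=1, F=2, G=3, H=2. Each edge has distinct colors on its endpoints.

3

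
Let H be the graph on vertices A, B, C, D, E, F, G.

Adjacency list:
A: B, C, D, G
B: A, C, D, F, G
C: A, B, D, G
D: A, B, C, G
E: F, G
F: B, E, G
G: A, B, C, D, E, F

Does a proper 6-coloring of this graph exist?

Yes

The chromatic number is 5. A, B, C, D, G form a clique, so at least 5 colors are needed.
5 colors suffice: color 1 → {G}; color 2 → {B, E}; color 3 → {A, F}; color 4 → {D}; color 5 → {C}.
Since 6 ≥ 5, a proper 6-coloring certainly exists.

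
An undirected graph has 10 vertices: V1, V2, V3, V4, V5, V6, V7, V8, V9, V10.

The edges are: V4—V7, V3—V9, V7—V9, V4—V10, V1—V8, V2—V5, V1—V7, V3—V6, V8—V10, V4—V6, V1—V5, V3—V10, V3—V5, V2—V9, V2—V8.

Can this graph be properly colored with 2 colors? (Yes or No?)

No

The cycle V1-V7-V4-V10-V8-V1 has odd length 5, so it cannot be 2-colored; at least 3 colors are needed.
So 2 colors are not enough.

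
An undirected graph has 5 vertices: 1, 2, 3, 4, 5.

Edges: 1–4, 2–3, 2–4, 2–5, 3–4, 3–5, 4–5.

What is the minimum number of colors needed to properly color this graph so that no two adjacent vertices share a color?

4

2, 3, 4, 5 are pairwise adjacent (a clique of size 4), so at least 4 colors are needed.
4 colors suffice: 1=blue, 2=yellow, 3=green, 4=red, 5=blue. Every edge joins two different colors.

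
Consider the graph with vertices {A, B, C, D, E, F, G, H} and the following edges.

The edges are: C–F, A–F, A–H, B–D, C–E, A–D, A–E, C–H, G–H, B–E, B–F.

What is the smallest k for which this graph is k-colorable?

G and H are adjacent, so at least 2 colors are needed.
A valid assignment using 2 colors: A=red, B=red, C=red, D=blue, E=blue, F=blue, G=red, H=blue. Each edge has distinct colors on its endpoints.

2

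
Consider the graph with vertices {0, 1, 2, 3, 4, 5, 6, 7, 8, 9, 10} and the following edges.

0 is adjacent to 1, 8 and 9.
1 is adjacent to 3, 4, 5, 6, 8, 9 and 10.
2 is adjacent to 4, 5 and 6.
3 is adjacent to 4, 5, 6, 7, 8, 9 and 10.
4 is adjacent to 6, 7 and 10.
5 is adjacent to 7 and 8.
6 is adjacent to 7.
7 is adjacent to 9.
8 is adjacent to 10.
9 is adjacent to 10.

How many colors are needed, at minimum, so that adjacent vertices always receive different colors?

3, 4, 6, 7 form a clique, so at least 4 colors are needed.
4 colors suffice: color red → {0, 2, 3}; color blue → {1, 7}; color green → {4, 8, 9}; color yellow → {5, 6, 10}. No two adjacent vertices share a color.

4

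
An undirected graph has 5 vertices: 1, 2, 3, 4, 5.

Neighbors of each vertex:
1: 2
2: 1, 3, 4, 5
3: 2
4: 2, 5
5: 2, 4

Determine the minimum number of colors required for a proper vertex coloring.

2, 4, 5 form a triangle, so at least 3 colors are needed.
A valid assignment using 3 colors: 1=b, 2=a, 3=b, 4=c, 5=b. Every edge joins two different colors.

3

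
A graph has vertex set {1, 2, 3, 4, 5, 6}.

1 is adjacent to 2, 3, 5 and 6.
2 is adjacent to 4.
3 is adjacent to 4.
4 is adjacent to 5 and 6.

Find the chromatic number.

2

3 and 4 are adjacent, so at least 2 colors are needed.
2 colors suffice: 1=red, 2=blue, 3=blue, 4=red, 5=blue, 6=blue. Each edge has distinct colors on its endpoints.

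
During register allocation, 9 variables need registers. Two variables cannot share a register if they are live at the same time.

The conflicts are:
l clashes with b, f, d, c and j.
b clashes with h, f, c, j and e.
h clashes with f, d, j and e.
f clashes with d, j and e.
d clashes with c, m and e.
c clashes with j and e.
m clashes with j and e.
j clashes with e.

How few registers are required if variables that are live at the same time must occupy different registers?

b, h, f, j, e all conflict with each other, so at least 5 registers are needed.
A valid assignment using 5 registers: l=1, b=4, h=5, f=3, d=2, c=3, m=3, j=2, e=1. No two conflicting variables share a register.

5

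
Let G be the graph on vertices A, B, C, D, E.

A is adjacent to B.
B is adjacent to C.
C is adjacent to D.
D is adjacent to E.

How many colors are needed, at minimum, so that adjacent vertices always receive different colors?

2

D and E are adjacent, so at least 2 colors are needed.
A valid assignment using 2 colors: A=2, B=1, C=2, D=1, E=2. No two adjacent vertices share a color.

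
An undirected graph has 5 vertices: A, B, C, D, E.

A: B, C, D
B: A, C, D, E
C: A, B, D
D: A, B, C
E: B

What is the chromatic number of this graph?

A, B, C, D form a clique, so at least 4 colors are needed.
4 colors suffice: A=3, B=1, C=2, D=4, E=2. No two adjacent vertices share a color.

4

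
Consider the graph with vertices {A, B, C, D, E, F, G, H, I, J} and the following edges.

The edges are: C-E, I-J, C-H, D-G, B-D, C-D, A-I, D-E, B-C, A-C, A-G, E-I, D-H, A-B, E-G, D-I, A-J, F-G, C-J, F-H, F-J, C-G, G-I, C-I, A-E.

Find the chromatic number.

5

C, D, E, G, I form a clique, so at least 5 colors are needed.
5 colors suffice: A=2, B=3, C=1, D=2, E=5, F=1, G=4, H=3, I=3, J=4. Each edge has distinct colors on its endpoints.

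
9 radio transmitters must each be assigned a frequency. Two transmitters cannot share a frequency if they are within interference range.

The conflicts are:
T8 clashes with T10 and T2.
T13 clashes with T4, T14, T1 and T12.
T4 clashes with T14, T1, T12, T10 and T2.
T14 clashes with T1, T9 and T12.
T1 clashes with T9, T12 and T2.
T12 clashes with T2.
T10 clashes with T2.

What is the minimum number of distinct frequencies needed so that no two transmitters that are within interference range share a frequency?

T13, T4, T14, T1, T12 all conflict with each other, so at least 5 frequencies are needed.
5 frequencies suffice: T8=1, T13=5, T4=1, T14=4, T1=2, T9=1, T12=3, T10=2, T2=4. Every pair that conflicts lands in different frequencies.

5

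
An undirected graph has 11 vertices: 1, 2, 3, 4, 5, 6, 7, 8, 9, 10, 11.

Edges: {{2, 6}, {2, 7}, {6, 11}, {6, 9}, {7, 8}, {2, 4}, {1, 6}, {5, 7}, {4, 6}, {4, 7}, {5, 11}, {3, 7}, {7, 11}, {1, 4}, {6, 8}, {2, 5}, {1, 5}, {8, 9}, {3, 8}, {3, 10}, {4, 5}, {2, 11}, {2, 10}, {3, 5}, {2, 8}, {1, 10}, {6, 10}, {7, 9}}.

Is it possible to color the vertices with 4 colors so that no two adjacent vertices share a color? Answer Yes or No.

Yes

The chromatic number is 4. 2, 4, 5, 7 are mutually adjacent (a clique of size 4), so at least 4 colors are needed.
4 colors suffice: color a → {6, 7}; color b → {1, 2, 3, 9}; color c → {5, 8, 10}; color d → {4, 11}.
That is already a proper 4-coloring.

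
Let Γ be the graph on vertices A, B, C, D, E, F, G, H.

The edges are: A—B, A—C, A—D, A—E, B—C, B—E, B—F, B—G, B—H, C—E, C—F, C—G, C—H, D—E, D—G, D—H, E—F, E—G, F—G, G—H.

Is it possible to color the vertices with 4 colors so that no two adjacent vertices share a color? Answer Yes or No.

No

B, C, E, F, G are mutually adjacent (a clique of size 5), so at least 5 colors are needed.
So 4 colors are not enough.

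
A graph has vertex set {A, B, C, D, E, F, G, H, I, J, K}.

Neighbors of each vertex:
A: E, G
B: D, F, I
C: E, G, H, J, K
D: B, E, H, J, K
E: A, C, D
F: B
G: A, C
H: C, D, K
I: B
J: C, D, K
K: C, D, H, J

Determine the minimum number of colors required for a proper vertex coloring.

D, J, K form a triangle, so at least 3 colors are needed.
3 colors suffice: color 1 → {A, C, D, F, I}; color 2 → {B, E, G, K}; color 3 → {H, J}. No two adjacent vertices share a color.

3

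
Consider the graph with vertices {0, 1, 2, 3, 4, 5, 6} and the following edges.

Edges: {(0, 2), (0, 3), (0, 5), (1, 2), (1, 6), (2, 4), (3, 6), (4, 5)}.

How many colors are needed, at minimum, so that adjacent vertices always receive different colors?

The cycle 0-2-1-6-3-0 has odd length 5, so it cannot be 2-colored; at least 3 colors are needed.
A valid assignment using 3 colors: 0=blue, 1=blue, 2=red, 3=red, 4=blue, 5=red, 6=green. No two adjacent vertices share a color.

3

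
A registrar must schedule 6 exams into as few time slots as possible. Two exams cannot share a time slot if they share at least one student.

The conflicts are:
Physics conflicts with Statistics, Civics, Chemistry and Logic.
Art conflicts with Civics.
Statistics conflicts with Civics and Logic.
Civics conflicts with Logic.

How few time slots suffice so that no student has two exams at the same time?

Physics, Statistics, Civics, Logic all conflict with each other, so at least 4 time slots are needed.
A valid assignment using 4 time slots: Physics=1, Art=1, Statistics=4, Civics=2, Chemistry=2, Logic=3. Each listed conflict is separated.

4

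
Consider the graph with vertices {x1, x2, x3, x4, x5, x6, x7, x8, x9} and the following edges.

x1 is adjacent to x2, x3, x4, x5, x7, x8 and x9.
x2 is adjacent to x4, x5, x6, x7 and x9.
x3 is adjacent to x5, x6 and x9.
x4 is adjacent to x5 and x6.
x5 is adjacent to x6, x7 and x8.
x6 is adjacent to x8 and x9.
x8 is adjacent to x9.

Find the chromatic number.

4

x1, x2, x5, x7 are pairwise adjacent (a clique of size 4), so at least 4 colors are needed.
4 colors suffice: color 1 → {x1, x6}; color 2 → {x5, x9}; color 3 → {x2, x3, x8}; color 4 → {x4, x7}. No two adjacent vertices share a color.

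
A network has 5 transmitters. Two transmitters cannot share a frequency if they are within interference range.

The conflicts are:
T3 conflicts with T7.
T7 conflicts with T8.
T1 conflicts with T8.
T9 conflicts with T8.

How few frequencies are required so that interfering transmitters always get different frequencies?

2

T1 and T8 conflict, so at least 2 frequencies are needed.
2 frequencies suffice: frequency 1 → {T3, T8}; frequency 2 → {T7, T1, T9}. No two conflicting transmitters share a frequency.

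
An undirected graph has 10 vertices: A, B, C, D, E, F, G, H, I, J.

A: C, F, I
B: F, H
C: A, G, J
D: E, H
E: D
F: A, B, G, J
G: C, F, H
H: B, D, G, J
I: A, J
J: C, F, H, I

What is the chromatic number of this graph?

A and F are adjacent, so at least 2 colors are needed.
A valid assignment using 2 colors: A=1, B=1, C=2, D=1, E=2, F=2, G=1, H=2, I=2, J=1. No two adjacent vertices share a color.

2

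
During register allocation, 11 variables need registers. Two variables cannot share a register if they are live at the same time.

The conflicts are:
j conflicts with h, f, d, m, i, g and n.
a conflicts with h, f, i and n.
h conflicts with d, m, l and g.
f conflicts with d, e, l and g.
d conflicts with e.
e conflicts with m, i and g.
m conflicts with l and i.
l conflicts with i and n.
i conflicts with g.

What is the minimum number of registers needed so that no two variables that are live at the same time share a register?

3

j, f, g are mutually in conflict, so at least 3 registers are needed.
Using 3 registers: j=1, a=1, h=2, f=2, d=3, e=1, m=3, l=1, i=2, g=3, n=2. Every pair that conflicts lands in different registers.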